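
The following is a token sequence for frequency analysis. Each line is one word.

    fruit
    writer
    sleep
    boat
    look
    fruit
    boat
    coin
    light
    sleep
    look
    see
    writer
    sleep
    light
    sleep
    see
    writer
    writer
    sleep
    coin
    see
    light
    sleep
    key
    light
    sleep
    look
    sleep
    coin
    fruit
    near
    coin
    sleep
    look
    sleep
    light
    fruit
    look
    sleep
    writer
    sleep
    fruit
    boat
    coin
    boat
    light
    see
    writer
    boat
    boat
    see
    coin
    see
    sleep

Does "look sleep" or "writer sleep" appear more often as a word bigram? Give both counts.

"writer sleep" (4 vs 3)

"look sleep": 3 occurrences
"writer sleep": 4 occurrences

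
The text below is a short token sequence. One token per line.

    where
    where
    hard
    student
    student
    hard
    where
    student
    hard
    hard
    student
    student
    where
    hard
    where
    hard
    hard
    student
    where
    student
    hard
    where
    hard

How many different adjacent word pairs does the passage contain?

9

23 tokens → 22 bigram windows in total.
Repeated bigrams (each contributes count−1 duplicates):
  where hard: 4
  hard student: 3
  hard where: 3
  student hard: 3
  hard hard: 2
  student student: 2
  student where: 2
  where student: 2
13 duplicate windows → 22 − 13 = 9 distinct.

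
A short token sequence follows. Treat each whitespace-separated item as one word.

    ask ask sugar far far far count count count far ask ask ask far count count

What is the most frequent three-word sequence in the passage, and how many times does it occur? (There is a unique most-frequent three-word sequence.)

Trigram frequencies (highest first):
  far count count: 2
  ask ask sugar: 1
  ask sugar far: 1
  sugar far far: 1
  far far far: 1
  far far count: 1
  … (7 more, each ≤ 1)

"far count count", 2 times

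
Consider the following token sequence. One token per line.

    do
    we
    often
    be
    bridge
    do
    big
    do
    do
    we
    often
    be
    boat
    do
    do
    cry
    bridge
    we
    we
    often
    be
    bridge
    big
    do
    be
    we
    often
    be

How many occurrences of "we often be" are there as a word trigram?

4

Scanning the 26 overlapping trigram windows for "we often be":
  position 2–4: we often be
  position 10–12: we often be
  position 19–21: we often be
  position 26–28: we often be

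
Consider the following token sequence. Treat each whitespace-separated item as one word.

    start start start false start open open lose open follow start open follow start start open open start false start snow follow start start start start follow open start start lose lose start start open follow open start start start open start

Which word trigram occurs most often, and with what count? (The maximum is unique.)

Trigram frequencies (highest first):
  start start start: 4
  start start open: 3
  start false start: 2
  start open open: 2
  open follow start: 2
  start open follow: 2
  … (22 more, each ≤ 2)

"start start start", 4 times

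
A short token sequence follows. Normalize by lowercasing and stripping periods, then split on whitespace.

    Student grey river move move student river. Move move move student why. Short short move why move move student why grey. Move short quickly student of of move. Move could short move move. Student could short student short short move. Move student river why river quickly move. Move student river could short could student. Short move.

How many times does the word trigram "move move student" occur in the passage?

6

Scanning the 54 overlapping trigram windows for "move move student":
  position 4–6: move move student
  position 9–11: move move student
  position 17–19: move move student
  position 32–34: move move student
  position 40–42: move move student
  position 47–49: move move student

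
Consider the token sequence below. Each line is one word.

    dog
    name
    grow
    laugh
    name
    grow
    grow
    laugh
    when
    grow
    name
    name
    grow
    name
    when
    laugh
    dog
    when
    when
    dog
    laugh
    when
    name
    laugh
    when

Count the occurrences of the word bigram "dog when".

1

Scanning the 24 overlapping bigram windows for "dog when":
  position 17–18: dog when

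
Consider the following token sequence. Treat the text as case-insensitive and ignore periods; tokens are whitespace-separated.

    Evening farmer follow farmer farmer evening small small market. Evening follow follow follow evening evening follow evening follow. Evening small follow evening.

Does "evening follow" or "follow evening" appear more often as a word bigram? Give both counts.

"follow evening" (4 vs 3)

"evening follow": 3 occurrences
"follow evening": 4 occurrences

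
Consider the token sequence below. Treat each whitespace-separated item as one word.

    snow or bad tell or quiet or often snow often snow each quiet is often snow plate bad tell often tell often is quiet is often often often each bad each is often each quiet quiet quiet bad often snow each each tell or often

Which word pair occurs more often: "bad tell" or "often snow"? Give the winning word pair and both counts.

"often snow" (4 vs 2)

"bad tell": 2 occurrences
"often snow": 4 occurrences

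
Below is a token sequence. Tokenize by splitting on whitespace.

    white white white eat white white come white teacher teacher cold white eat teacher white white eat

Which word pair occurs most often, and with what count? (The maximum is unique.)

Bigram frequencies (highest first):
  white white: 4
  white eat: 3
  eat white: 1
  white come: 1
  come white: 1
  white teacher: 1
  … (5 more, each ≤ 1)

"white white", 4 times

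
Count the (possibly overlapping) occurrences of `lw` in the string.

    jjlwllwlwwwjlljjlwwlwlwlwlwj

8

Sliding a length-2 window over the 28 characters (27 positions):
  position 3–4: lw
  position 6–7: lw
  position 8–9: lw
  position 17–18: lw
  position 20–21: lw
  position 22–23: lw
  position 24–25: lw
  position 26–27: lw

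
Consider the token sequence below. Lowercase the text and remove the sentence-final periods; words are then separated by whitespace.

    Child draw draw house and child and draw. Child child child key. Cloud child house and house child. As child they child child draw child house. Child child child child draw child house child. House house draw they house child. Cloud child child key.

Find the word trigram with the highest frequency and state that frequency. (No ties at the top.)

"child child child", 3 times

Trigram frequencies (highest first):
  child child child: 3
  child child key: 2
  child child draw: 2
  child draw child: 2
  draw child house: 2
  child house child: 2
  … (29 more, each ≤ 1)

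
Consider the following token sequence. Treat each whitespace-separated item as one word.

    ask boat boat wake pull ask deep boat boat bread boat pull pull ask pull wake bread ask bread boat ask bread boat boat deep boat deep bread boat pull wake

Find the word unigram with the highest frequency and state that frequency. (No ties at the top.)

"boat", 10 times

Unigram frequencies (highest first):
  boat: 10
  ask: 5
  pull: 5
  bread: 5
  wake: 3
  deep: 3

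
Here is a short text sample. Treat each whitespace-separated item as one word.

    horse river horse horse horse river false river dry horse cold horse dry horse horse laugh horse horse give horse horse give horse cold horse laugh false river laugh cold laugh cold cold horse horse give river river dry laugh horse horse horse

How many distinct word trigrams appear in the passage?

35

43 tokens → 41 trigram windows in total.
Repeated trigrams (each contributes count−1 duplicates):
  horse horse give: 3
  horse cold horse: 2
  horse give horse: 2
  horse horse horse: 2
  laugh horse horse: 2
6 duplicate windows → 41 − 6 = 35 distinct.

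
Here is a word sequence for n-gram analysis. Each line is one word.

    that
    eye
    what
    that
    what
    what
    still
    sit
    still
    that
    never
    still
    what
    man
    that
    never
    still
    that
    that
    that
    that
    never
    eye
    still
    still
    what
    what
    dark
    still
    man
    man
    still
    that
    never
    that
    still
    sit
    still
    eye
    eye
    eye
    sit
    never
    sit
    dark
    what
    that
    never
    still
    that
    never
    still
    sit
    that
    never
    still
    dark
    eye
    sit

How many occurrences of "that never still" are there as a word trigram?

5

Scanning the 57 overlapping trigram windows for "that never still":
  position 10–12: that never still
  position 15–17: that never still
  position 47–49: that never still
  position 50–52: that never still
  position 54–56: that never still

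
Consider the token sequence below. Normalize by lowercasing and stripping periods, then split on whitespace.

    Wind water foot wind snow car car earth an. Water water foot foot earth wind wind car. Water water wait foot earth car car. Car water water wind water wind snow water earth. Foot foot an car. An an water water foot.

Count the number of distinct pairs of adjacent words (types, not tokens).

42 tokens → 41 bigram windows in total.
Repeated bigrams (each contributes count−1 duplicates):
  water water: 4
  car car: 3
  water foot: 3
  an water: 2
  car water: 2
  foot earth: 2
  foot foot: 2
  water wind: 2
  … (2 more repeated)
14 duplicate windows → 41 − 14 = 27 distinct.

27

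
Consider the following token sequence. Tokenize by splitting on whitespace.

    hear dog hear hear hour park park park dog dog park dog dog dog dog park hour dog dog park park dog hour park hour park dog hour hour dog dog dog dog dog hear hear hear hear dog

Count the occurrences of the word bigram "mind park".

Scanning the 38 overlapping bigram windows for "mind park":
  (none found)

0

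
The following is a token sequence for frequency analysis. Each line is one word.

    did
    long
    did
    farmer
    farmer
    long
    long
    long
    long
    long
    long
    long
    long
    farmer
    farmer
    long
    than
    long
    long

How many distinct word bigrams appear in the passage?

19 tokens → 18 bigram windows in total.
Repeated bigrams (each contributes count−1 duplicates):
  long long: 8
  farmer farmer: 2
  farmer long: 2
9 duplicate windows → 18 − 9 = 9 distinct.

9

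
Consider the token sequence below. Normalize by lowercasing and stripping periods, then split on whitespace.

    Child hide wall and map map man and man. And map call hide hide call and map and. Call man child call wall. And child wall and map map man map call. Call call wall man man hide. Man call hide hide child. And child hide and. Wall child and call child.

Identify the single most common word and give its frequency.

Unigram frequencies (highest first):
  and: 10
  call: 9
  child: 7
  hide: 7
  map: 7
  man: 7
  … (1 more, each ≤ 5)

"and", 10 times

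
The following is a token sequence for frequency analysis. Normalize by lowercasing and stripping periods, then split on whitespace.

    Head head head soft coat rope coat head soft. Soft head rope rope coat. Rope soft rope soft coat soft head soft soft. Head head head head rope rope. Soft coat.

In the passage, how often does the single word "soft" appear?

Scanning the 31 tokens for "soft":
  position 4: soft
  position 9: soft
  position 10: soft
  position 16: soft
  position 18: soft
  position 20: soft
  position 22: soft
  position 23: soft
  position 30: soft

9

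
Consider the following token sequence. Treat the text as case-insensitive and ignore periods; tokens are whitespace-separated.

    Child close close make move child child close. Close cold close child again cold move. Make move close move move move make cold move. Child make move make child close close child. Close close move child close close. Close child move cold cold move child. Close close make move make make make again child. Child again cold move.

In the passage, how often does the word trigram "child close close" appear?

6

Scanning the 56 overlapping trigram windows for "child close close":
  position 1–3: child close close
  position 7–9: child close close
  position 29–31: child close close
  position 32–34: child close close
  position 36–38: child close close
  position 45–47: child close close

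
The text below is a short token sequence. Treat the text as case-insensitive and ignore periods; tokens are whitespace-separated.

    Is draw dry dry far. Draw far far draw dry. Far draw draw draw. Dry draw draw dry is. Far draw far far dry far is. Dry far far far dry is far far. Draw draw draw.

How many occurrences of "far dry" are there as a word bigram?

Scanning the 36 overlapping bigram windows for "far dry":
  position 23–24: far dry
  position 30–31: far dry

2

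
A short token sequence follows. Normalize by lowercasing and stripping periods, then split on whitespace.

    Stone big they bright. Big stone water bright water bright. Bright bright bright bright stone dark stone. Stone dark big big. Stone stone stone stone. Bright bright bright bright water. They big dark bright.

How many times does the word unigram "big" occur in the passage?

Scanning the 34 tokens for "big":
  position 2: big
  position 5: big
  position 20: big
  position 21: big
  position 32: big

5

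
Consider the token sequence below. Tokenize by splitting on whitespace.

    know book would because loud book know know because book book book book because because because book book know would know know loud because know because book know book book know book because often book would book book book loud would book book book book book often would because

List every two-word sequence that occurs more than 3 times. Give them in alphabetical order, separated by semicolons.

book book; book know

Bigram counts meeting the condition (more than 3 times):
  book book: 11
  book know: 4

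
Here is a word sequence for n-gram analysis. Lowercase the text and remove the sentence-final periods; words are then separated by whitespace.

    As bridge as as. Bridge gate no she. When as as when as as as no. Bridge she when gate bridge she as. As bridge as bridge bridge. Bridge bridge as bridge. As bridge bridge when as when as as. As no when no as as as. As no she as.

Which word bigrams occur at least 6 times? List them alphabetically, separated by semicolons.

Bigram counts meeting the condition (at least 6 times):
  as as: 10
  as bridge: 6

as as; as bridge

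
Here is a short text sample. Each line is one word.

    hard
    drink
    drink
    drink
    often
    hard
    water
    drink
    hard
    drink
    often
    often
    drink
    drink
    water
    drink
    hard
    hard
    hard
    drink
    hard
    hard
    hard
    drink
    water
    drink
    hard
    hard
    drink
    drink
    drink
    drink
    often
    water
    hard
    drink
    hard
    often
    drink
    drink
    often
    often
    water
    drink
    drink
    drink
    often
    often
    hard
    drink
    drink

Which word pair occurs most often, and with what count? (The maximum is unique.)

"drink drink", 10 times

Bigram frequencies (highest first):
  drink drink: 10
  hard drink: 7
  drink often: 5
  drink hard: 5
  hard hard: 5
  water drink: 4
  … (8 more, each ≤ 3)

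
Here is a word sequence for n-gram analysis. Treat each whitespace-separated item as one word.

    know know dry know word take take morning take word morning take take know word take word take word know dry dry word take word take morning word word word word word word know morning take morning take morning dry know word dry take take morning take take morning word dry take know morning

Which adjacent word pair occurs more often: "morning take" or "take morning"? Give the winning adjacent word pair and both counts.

"morning take": 5 occurrences
"take morning": 6 occurrences

"take morning" (6 vs 5)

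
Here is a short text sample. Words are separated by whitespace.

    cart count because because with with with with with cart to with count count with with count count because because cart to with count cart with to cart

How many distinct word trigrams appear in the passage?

28 tokens → 26 trigram windows in total.
Repeated trigrams (each contributes count−1 duplicates):
  with with with: 3
  cart to with: 2
  count because because: 2
  to with count: 2
  with count count: 2
6 duplicate windows → 26 − 6 = 20 distinct.

20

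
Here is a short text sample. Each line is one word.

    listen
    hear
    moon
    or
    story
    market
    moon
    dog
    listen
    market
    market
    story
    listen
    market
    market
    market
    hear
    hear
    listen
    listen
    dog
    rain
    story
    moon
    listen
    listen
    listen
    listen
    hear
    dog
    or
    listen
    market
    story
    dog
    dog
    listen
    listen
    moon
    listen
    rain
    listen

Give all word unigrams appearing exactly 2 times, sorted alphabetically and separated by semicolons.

or; rain

Unigram counts meeting the condition (exactly 2 times):
  or: 2
  rain: 2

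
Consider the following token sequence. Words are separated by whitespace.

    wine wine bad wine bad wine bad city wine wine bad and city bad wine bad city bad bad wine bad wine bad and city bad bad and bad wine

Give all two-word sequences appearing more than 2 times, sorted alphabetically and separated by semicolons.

Bigram counts meeting the condition (more than 2 times):
  bad and: 3
  bad wine: 6
  city bad: 3
  wine bad: 7

bad and; bad wine; city bad; wine bad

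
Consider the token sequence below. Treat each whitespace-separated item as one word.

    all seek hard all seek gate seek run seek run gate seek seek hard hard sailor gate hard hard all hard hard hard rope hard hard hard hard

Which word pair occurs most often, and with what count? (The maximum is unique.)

Bigram frequencies (highest first):
  hard hard: 7
  all seek: 2
  seek hard: 2
  hard all: 2
  gate seek: 2
  seek run: 2
  … (10 more, each ≤ 1)

"hard hard", 7 times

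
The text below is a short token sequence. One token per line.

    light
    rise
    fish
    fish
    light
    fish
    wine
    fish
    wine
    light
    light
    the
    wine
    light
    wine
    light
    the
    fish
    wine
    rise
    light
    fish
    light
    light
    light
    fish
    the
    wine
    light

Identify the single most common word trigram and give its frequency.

Trigram frequencies (highest first):
  the wine light: 2
  light rise fish: 1
  rise fish fish: 1
  fish fish light: 1
  fish light fish: 1
  light fish wine: 1
  … (20 more, each ≤ 1)

"the wine light", 2 times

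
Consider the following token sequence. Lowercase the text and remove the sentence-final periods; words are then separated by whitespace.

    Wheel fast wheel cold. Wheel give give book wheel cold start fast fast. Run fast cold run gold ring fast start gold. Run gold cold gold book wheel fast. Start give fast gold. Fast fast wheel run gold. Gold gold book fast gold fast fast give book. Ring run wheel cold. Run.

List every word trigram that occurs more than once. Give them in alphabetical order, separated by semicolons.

fast gold fast; gold fast fast

Trigram counts meeting the condition (more than once):
  fast gold fast: 2
  gold fast fast: 2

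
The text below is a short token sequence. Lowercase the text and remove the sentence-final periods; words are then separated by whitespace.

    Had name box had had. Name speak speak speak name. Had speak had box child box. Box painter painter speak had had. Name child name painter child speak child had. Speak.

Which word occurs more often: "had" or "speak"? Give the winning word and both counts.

"had" (8 vs 7)

"had": 8 occurrences
"speak": 7 occurrences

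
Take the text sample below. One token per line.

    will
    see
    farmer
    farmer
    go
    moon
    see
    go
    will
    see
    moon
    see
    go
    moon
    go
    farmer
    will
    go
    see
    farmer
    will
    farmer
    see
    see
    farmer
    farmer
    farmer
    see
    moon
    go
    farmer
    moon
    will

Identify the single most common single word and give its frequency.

Unigram frequencies (highest first):
  farmer: 9
  see: 8
  go: 6
  will: 5
  moon: 5

"farmer", 9 times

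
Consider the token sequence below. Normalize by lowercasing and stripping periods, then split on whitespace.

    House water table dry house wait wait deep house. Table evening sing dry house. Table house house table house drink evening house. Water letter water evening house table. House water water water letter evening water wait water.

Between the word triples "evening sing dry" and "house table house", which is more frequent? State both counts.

"evening sing dry": 1 occurrence
"house table house": 3 occurrences

"house table house" (3 vs 1)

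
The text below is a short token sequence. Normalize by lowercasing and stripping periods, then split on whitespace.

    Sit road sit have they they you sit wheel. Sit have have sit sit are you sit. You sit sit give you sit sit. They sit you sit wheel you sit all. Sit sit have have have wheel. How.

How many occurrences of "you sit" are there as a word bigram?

Scanning the 38 overlapping bigram windows for "you sit":
  position 7–8: you sit
  position 16–17: you sit
  position 18–19: you sit
  position 22–23: you sit
  position 27–28: you sit
  position 30–31: you sit

6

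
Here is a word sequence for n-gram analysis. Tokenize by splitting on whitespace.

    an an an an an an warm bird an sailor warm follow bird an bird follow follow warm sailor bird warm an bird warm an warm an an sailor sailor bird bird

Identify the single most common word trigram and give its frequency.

"an an an", 4 times

Trigram frequencies (highest first):
  an an an: 4
  bird warm an: 2
  an an warm: 1
  an warm bird: 1
  warm bird an: 1
  bird an sailor: 1
  … (20 more, each ≤ 1)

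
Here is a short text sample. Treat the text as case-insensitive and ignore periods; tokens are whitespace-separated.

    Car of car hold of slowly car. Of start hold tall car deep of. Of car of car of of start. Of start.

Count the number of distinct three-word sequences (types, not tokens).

19

23 tokens → 21 trigram windows in total.
Repeated trigrams (each contributes count−1 duplicates):
  car of car: 2
  of car of: 2
2 duplicate windows → 21 − 2 = 19 distinct.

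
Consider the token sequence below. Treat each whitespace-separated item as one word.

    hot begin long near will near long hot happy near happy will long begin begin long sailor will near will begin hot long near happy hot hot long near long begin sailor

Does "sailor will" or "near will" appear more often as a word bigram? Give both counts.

"sailor will": 1 occurrence
"near will": 2 occurrences

"near will" (2 vs 1)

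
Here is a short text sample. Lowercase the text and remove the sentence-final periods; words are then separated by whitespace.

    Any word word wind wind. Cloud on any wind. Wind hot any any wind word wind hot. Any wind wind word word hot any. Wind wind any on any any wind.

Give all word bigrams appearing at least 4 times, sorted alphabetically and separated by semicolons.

Bigram counts meeting the condition (at least 4 times):
  any wind: 5
  wind wind: 4

any wind; wind wind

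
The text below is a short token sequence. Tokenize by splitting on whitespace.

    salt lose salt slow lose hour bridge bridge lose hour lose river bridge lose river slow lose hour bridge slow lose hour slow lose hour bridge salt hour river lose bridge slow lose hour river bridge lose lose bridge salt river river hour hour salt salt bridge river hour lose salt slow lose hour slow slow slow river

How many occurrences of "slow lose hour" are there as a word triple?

Scanning the 56 overlapping trigram windows for "slow lose hour":
  position 4–6: slow lose hour
  position 16–18: slow lose hour
  position 20–22: slow lose hour
  position 23–25: slow lose hour
  position 32–34: slow lose hour
  position 52–54: slow lose hour

6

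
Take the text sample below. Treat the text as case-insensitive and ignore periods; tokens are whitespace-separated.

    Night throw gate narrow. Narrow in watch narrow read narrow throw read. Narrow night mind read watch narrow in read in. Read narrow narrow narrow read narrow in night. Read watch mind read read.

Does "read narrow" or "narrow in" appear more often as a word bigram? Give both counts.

"read narrow" (4 vs 3)

"read narrow": 4 occurrences
"narrow in": 3 occurrences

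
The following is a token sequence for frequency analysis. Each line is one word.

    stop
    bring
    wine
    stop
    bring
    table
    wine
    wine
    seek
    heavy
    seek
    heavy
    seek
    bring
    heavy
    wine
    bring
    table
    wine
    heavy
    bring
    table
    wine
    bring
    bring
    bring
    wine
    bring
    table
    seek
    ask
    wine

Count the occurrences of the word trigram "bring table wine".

3

Scanning the 30 overlapping trigram windows for "bring table wine":
  position 5–7: bring table wine
  position 17–19: bring table wine
  position 21–23: bring table wine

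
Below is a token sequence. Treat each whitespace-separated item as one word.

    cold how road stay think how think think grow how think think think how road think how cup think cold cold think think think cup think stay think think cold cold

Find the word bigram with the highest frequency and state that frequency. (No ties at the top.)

Bigram frequencies (highest first):
  think think: 6
  think how: 3
  how road: 2
  stay think: 2
  how think: 2
  cup think: 2
  … (11 more, each ≤ 2)

"think think", 6 times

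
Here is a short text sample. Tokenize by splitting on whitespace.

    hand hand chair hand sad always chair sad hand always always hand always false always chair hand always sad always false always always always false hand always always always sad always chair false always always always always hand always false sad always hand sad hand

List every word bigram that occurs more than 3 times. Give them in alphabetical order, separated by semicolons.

always always; always false; hand always; sad always

Bigram counts meeting the condition (more than 3 times):
  always always: 8
  always false: 4
  hand always: 5
  sad always: 4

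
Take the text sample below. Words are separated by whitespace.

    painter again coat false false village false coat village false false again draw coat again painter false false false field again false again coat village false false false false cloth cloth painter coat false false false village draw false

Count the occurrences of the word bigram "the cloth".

Scanning the 38 overlapping bigram windows for "the cloth":
  (none found)

0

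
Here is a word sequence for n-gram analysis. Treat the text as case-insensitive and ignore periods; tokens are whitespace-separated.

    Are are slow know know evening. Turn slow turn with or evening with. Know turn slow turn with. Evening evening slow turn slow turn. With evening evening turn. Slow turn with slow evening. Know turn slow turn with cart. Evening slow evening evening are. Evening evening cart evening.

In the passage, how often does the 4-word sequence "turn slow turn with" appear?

5

Scanning the 45 overlapping 4-gram windows for "turn slow turn with":
  position 7–10: turn slow turn with
  position 15–18: turn slow turn with
  position 22–25: turn slow turn with
  position 28–31: turn slow turn with
  position 35–38: turn slow turn with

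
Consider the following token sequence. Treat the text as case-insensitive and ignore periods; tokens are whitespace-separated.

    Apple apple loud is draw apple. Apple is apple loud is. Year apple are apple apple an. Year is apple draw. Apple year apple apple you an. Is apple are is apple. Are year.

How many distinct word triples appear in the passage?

34 tokens → 32 trigram windows in total.
Repeated trigrams (each contributes count−1 duplicates):
  apple loud is: 2
  is apple are: 2
2 duplicate windows → 32 − 2 = 30 distinct.

30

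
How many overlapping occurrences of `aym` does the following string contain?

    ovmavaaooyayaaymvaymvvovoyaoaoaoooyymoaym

3

Sliding a length-3 window over the 41 characters (39 positions):
  position 14–16: aym
  position 18–20: aym
  position 39–41: aym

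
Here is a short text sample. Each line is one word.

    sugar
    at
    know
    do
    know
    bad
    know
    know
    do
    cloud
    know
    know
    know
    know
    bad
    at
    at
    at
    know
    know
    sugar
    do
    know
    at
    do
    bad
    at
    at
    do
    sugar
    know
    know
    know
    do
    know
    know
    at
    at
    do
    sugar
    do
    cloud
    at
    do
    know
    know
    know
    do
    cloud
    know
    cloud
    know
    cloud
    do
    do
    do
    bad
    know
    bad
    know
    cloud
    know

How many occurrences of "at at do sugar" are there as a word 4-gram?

Scanning the 59 overlapping 4-gram windows for "at at do sugar":
  position 27–30: at at do sugar
  position 37–40: at at do sugar

2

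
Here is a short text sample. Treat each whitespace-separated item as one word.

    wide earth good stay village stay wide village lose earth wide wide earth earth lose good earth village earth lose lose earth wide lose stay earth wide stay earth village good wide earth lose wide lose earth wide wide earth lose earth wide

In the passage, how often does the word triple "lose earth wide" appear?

4

Scanning the 41 overlapping trigram windows for "lose earth wide":
  position 9–11: lose earth wide
  position 21–23: lose earth wide
  position 36–38: lose earth wide
  position 41–43: lose earth wide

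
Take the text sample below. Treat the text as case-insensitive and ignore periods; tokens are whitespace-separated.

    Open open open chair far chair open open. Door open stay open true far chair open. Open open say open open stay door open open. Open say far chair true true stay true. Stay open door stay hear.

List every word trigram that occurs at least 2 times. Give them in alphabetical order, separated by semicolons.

Trigram counts meeting the condition (at least 2 times):
  chair open open: 2
  far chair open: 2
  open open open: 3
  open open say: 2

chair open open; far chair open; open open open; open open say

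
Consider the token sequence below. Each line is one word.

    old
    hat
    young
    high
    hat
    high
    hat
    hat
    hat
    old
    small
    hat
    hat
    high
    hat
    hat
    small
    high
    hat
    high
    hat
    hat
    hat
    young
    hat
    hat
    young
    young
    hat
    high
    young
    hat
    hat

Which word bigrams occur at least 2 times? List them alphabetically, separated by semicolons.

Bigram counts meeting the condition (at least 2 times):
  hat hat: 8
  hat high: 4
  hat young: 3
  high hat: 5
  young hat: 3

hat hat; hat high; hat young; high hat; young hat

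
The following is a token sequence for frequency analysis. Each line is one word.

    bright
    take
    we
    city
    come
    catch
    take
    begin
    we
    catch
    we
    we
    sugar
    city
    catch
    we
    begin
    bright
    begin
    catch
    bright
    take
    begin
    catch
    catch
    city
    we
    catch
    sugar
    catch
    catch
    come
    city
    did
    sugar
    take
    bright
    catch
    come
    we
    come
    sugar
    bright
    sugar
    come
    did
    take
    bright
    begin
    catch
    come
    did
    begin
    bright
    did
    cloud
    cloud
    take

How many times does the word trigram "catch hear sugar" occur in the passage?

0

Scanning the 56 overlapping trigram windows for "catch hear sugar":
  (none found)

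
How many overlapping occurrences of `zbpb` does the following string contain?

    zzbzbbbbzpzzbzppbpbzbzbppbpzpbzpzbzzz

0

Sliding a length-4 window over the 37 characters (34 positions):
  (no match at any position)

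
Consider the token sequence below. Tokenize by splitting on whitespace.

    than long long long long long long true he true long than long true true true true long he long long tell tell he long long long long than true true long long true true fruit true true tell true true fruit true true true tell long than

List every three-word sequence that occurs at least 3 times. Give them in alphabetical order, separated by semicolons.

Trigram counts meeting the condition (at least 3 times):
  long long long: 6
  true true true: 3

long long long; true true true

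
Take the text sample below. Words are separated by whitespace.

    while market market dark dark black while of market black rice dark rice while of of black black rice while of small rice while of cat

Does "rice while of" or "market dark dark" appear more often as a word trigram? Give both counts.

"rice while of" (3 vs 1)

"rice while of": 3 occurrences
"market dark dark": 1 occurrence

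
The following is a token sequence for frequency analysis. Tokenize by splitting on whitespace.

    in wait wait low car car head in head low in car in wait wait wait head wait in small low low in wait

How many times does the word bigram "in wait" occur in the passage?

3

Scanning the 23 overlapping bigram windows for "in wait":
  position 1–2: in wait
  position 13–14: in wait
  position 23–24: in wait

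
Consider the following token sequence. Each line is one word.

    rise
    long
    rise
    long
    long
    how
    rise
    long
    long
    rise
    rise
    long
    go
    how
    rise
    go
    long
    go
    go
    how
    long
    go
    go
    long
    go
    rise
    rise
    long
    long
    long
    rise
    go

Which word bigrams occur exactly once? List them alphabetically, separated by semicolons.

Bigram counts meeting the condition (exactly once):
  go rise: 1
  how long: 1
  long how: 1

go rise; how long; long how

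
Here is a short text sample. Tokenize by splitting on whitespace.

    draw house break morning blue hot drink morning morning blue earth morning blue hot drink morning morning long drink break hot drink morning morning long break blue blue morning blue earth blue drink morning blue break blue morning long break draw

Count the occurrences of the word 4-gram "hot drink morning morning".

Scanning the 38 overlapping 4-gram windows for "hot drink morning morning":
  position 6–9: hot drink morning morning
  position 14–17: hot drink morning morning
  position 21–24: hot drink morning morning

3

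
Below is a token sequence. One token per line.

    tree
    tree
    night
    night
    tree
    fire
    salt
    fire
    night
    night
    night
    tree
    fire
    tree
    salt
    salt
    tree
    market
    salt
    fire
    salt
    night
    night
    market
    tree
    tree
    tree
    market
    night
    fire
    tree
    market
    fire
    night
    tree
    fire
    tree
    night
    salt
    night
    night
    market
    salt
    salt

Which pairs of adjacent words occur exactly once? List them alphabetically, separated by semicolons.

Bigram counts meeting the condition (exactly once):
  market fire: 1
  market night: 1
  market tree: 1
  night fire: 1
  night salt: 1
  salt tree: 1
  tree salt: 1

market fire; market night; market tree; night fire; night salt; salt tree; tree salt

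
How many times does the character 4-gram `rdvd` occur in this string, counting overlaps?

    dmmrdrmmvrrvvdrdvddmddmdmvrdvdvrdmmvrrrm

2

Sliding a length-4 window over the 40 characters (37 positions):
  position 15–18: rdvd
  position 27–30: rdvd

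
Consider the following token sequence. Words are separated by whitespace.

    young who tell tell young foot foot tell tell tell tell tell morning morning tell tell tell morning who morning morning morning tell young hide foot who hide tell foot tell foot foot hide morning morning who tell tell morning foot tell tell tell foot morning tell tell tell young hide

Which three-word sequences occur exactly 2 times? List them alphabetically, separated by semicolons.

Trigram counts meeting the condition (exactly 2 times):
  foot tell tell: 2
  morning morning tell: 2
  morning tell tell: 2
  tell tell young: 2
  tell young hide: 2
  who tell tell: 2

foot tell tell; morning morning tell; morning tell tell; tell tell young; tell young hide; who tell tell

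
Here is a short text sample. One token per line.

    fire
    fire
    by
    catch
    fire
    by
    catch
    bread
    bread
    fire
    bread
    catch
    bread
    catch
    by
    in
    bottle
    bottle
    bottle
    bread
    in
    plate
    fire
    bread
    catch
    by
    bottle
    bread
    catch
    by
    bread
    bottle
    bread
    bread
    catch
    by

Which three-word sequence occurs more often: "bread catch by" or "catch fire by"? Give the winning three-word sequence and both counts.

"bread catch by": 4 occurrences
"catch fire by": 1 occurrence

"bread catch by" (4 vs 1)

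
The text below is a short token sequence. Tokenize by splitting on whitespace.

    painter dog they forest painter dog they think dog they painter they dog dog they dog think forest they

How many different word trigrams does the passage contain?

19 tokens → 17 trigram windows in total.
Repeated trigrams (each contributes count−1 duplicates):
  painter dog they: 2
1 duplicate windows → 17 − 1 = 16 distinct.

16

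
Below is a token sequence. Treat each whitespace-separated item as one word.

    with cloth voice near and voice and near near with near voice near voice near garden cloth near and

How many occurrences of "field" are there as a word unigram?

0

Scanning the 19 tokens for "field":
  (none found)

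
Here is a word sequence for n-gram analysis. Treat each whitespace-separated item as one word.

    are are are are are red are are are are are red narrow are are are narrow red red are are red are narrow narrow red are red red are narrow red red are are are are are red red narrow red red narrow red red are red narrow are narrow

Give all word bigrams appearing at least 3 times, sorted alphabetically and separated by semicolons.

are are; are narrow; are red; narrow red; red are; red narrow; red red

Bigram counts meeting the condition (at least 3 times):
  are are: 15
  are narrow: 4
  are red: 6
  narrow red: 5
  red are: 7
  red narrow: 4
  red red: 6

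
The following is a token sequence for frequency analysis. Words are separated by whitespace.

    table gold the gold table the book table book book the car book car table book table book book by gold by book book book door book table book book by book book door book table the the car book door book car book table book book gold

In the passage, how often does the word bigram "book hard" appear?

0

Scanning the 47 overlapping bigram windows for "book hard":
  (none found)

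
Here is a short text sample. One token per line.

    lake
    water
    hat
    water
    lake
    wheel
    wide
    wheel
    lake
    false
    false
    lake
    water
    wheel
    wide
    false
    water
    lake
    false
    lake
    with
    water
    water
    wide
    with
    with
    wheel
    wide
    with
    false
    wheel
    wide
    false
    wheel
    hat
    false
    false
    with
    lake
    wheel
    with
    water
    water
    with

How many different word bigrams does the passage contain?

44 tokens → 43 bigram windows in total.
Repeated bigrams (each contributes count−1 duplicates):
  wheel wide: 4
  false false: 2
  false lake: 2
  false wheel: 2
  lake false: 2
  lake water: 2
  lake wheel: 2
  water lake: 2
  … (4 more repeated)
14 duplicate windows → 43 − 14 = 29 distinct.

29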